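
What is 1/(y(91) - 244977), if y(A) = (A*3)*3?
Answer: -1/244158 ≈ -4.0957e-6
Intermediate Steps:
y(A) = 9*A (y(A) = (3*A)*3 = 9*A)
1/(y(91) - 244977) = 1/(9*91 - 244977) = 1/(819 - 244977) = 1/(-244158) = -1/244158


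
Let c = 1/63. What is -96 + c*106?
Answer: -5942/63 ≈ -94.318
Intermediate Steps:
c = 1/63 ≈ 0.015873
-96 + c*106 = -96 + (1/63)*106 = -96 + 106/63 = -5942/63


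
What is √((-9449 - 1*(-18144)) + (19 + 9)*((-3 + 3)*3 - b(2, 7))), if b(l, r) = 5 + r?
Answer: √8359 ≈ 91.428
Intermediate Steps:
√((-9449 - 1*(-18144)) + (19 + 9)*((-3 + 3)*3 - b(2, 7))) = √((-9449 - 1*(-18144)) + (19 + 9)*((-3 + 3)*3 - (5 + 7))) = √((-9449 + 18144) + 28*(0*3 - 1*12)) = √(8695 + 28*(0 - 12)) = √(8695 + 28*(-12)) = √(8695 - 336) = √8359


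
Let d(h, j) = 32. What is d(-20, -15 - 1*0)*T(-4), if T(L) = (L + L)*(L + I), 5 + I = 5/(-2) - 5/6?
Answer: 9472/3 ≈ 3157.3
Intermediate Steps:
I = -25/3 (I = -5 + (5/(-2) - 5/6) = -5 + (5*(-½) - 5*⅙) = -5 + (-5/2 - ⅚) = -5 - 10/3 = -25/3 ≈ -8.3333)
T(L) = 2*L*(-25/3 + L) (T(L) = (L + L)*(L - 25/3) = (2*L)*(-25/3 + L) = 2*L*(-25/3 + L))
d(-20, -15 - 1*0)*T(-4) = 32*((⅔)*(-4)*(-25 + 3*(-4))) = 32*((⅔)*(-4)*(-25 - 12)) = 32*((⅔)*(-4)*(-37)) = 32*(296/3) = 9472/3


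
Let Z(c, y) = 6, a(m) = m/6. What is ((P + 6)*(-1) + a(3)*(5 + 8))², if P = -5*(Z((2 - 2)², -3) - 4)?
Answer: 441/4 ≈ 110.25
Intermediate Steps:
a(m) = m/6 (a(m) = m*(⅙) = m/6)
P = -10 (P = -5*(6 - 4) = -5*2 = -10)
((P + 6)*(-1) + a(3)*(5 + 8))² = ((-10 + 6)*(-1) + ((⅙)*3)*(5 + 8))² = (-4*(-1) + (½)*13)² = (4 + 13/2)² = (21/2)² = 441/4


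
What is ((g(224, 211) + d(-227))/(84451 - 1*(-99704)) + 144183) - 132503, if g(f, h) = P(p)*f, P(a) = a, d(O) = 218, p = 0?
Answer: 2150930618/184155 ≈ 11680.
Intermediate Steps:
g(f, h) = 0 (g(f, h) = 0*f = 0)
((g(224, 211) + d(-227))/(84451 - 1*(-99704)) + 144183) - 132503 = ((0 + 218)/(84451 - 1*(-99704)) + 144183) - 132503 = (218/(84451 + 99704) + 144183) - 132503 = (218/184155 + 144183) - 132503 = 26552020583/184155 - 132503 = 2150930618/184155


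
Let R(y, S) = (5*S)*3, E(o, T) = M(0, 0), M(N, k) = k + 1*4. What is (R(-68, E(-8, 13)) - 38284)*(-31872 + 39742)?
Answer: -300822880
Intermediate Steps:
M(N, k) = 4 + k (M(N, k) = k + 4 = 4 + k)
E(o, T) = 4 (E(o, T) = 4 + 0 = 4)
R(y, S) = 15*S
(R(-68, E(-8, 13)) - 38284)*(-31872 + 39742) = (15*4 - 38284)*(-31872 + 39742) = (60 - 38284)*7870 = -38224*7870 = -300822880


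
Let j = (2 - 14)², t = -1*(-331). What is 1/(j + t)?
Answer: 1/475 ≈ 0.0021053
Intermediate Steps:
t = 331
j = 144 (j = (-12)² = 144)
1/(j + t) = 1/(144 + 331) = 1/475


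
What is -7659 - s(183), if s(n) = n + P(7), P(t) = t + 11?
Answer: -7860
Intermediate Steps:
P(t) = 11 + t
s(n) = 18 + n (s(n) = n + (11 + 7) = n + 18 = 18 + n)
-7659 - s(183) = -7659 - (18 + 183) = -7659 - 1*201 = -7659 - 201 = -7860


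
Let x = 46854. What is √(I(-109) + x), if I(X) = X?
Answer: √46745 ≈ 216.21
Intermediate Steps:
√(I(-109) + x) = √(-109 + 46854) = √46745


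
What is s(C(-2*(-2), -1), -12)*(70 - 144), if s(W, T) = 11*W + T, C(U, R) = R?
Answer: 1702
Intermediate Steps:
s(W, T) = T + 11*W
s(C(-2*(-2), -1), -12)*(70 - 144) = (-12 + 11*(-1))*(70 - 144) = (-12 - 11)*(-74) = -23*(-74) = 1702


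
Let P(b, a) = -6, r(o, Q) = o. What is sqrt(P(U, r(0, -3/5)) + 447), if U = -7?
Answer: 21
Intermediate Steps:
sqrt(P(U, r(0, -3/5)) + 447) = sqrt(-6 + 447) = sqrt(441) = 21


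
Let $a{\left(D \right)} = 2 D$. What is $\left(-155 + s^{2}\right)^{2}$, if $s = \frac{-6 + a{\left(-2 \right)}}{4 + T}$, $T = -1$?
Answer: $\frac{1677025}{81} \approx 20704.0$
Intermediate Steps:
$s = - \frac{10}{3}$ ($s = \frac{-6 + 2 \left(-2\right)}{4 - 1} = \frac{-6 - 4}{3} = \left(-10\right) \frac{1}{3} = - \frac{10}{3} \approx -3.3333$)
$\left(-155 + s^{2}\right)^{2} = \left(-155 + \left(- \frac{10}{3}\right)^{2}\right)^{2} = \left(-155 + \frac{100}{9}\right)^{2} = \left(- \frac{1295}{9}\right)^{2} = \frac{1677025}{81}$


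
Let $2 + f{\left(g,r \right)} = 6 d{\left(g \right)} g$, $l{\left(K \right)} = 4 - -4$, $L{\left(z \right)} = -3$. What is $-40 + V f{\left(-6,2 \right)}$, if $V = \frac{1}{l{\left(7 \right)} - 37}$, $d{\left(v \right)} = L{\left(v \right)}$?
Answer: $- \frac{1266}{29} \approx -43.655$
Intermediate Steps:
$l{\left(K \right)} = 8$ ($l{\left(K \right)} = 4 + 4 = 8$)
$d{\left(v \right)} = -3$
$f{\left(g,r \right)} = -2 - 18 g$ ($f{\left(g,r \right)} = -2 + 6 \left(-3\right) g = -2 - 18 g$)
$V = - \frac{1}{29}$ ($V = \frac{1}{8 - 37} = \frac{1}{-29} = - \frac{1}{29} \approx -0.034483$)
$-40 + V f{\left(-6,2 \right)} = -40 - \frac{-2 - -108}{29} = -40 - \frac{-2 + 108}{29} = -40 - \frac{106}{29} = - \frac{1266}{29}$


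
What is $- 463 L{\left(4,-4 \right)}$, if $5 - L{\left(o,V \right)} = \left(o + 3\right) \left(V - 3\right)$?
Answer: $-25002$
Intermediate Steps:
$L{\left(o,V \right)} = 5 - \left(-3 + V\right) \left(3 + o\right)$ ($L{\left(o,V \right)} = 5 - \left(o + 3\right) \left(V - 3\right) = 5 - \left(3 + o\right) \left(-3 + V\right) = 5 - \left(-3 + V\right) \left(3 + o\right)$)
$- 463 L{\left(4,-4 \right)} = - 463 \left(14 - -12 + 3 \cdot 4 - \left(-4\right) 4\right) = - 463 \left(14 + 12 + 12 + 16\right) = \left(-463\right) 54 = -25002$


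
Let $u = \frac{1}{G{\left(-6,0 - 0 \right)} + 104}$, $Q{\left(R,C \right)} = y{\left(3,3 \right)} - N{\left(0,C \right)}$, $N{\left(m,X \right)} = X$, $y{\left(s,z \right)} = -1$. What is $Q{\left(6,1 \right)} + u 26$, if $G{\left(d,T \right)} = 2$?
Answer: $- \frac{93}{53} \approx -1.7547$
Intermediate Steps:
$Q{\left(R,C \right)} = -1 - C$
$u = \frac{1}{106}$ ($u = \frac{1}{2 + 104} = \frac{1}{106} \approx 0.009434$)
$Q{\left(6,1 \right)} + u 26 = \left(-1 - 1\right) + \frac{1}{106} \cdot 26 = \left(-1 - 1\right) + \frac{13}{53} = -2 + \frac{13}{53} = - \frac{93}{53}$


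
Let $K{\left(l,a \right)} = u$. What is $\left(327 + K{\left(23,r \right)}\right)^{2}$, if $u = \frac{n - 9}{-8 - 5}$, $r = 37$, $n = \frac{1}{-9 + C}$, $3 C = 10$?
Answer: $\frac{31036041}{289} \approx 1.0739 \cdot 10^{5}$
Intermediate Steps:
$C = \frac{10}{3}$ ($C = \frac{1}{3} \cdot 10 = \frac{10}{3} \approx 3.3333$)
$n = - \frac{3}{17}$ ($n = \frac{1}{-9 + \frac{10}{3}} = \frac{1}{- \frac{17}{3}} = - \frac{3}{17} \approx -0.17647$)
$u = \frac{12}{17}$ ($u = \frac{- \frac{3}{17} - 9}{-8 - 5} = - \frac{156}{17 \left(-13\right)} = \left(- \frac{156}{17}\right) \left(- \frac{1}{13}\right) = \frac{12}{17} \approx 0.70588$)
$K{\left(l,a \right)} = \frac{12}{17}$
$\left(327 + K{\left(23,r \right)}\right)^{2} = \left(327 + \frac{12}{17}\right)^{2} = \left(\frac{5571}{17}\right)^{2} = \frac{31036041}{289}$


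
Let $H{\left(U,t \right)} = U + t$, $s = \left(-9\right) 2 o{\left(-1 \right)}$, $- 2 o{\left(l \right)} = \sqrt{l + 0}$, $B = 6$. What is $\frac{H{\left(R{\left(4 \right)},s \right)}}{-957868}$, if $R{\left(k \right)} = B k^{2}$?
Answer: $- \frac{24}{239467} - \frac{9 i}{957868} \approx -0.00010022 - 9.3959 \cdot 10^{-6} i$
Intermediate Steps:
$R{\left(k \right)} = 6 k^{2}$
$o{\left(l \right)} = - \frac{\sqrt{l}}{2}$ ($o{\left(l \right)} = - \frac{\sqrt{l + 0}}{2} = - \frac{\sqrt{l}}{2}$)
$s = 9 i$ ($s = \left(-9\right) 2 \left(- \frac{\sqrt{-1}}{2}\right) = - 18 \left(- \frac{i}{2}\right) = 9 i \approx 9.0 i$)
$\frac{H{\left(R{\left(4 \right)},s \right)}}{-957868} = \frac{6 \cdot 4^{2} + 9 i}{-957868} = \left(6 \cdot 16 + 9 i\right) \left(- \frac{1}{957868}\right) = \left(96 + 9 i\right) \left(- \frac{1}{957868}\right) = - \frac{24}{239467} - \frac{9 i}{957868}$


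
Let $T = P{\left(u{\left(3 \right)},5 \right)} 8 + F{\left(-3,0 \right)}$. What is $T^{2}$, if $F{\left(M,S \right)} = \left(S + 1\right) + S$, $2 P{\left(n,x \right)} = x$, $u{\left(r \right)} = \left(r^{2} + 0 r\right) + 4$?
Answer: $441$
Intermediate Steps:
$u{\left(r \right)} = 4 + r^{2}$ ($u{\left(r \right)} = \left(r^{2} + 0\right) + 4 = r^{2} + 4 = 4 + r^{2}$)
$P{\left(n,x \right)} = \frac{x}{2}$
$F{\left(M,S \right)} = 1 + 2 S$ ($F{\left(M,S \right)} = \left(1 + S\right) + S = 1 + 2 S$)
$T = 21$ ($T = \frac{1}{2} \cdot 5 \cdot 8 + \left(1 + 2 \cdot 0\right) = \frac{5}{2} \cdot 8 + \left(1 + 0\right) = 20 + 1 = 21$)
$T^{2} = 21^{2} = 441$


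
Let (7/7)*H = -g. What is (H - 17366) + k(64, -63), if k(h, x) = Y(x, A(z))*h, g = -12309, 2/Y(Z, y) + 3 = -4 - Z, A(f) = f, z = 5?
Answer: -35383/7 ≈ -5054.7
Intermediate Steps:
Y(Z, y) = 2/(-7 - Z) (Y(Z, y) = 2/(-3 + (-4 - Z)) = 2/(-7 - Z))
k(h, x) = -2*h/(7 + x) (k(h, x) = (-2/(7 + x))*h = -2*h/(7 + x))
H = 12309 (H = -1*(-12309) = 12309)
(H - 17366) + k(64, -63) = (12309 - 17366) - 2*64/(7 - 63) = -5057 - 2*64/(-56) = -5057 - 2*64*(-1/56) = -5057 + 16/7 = -35383/7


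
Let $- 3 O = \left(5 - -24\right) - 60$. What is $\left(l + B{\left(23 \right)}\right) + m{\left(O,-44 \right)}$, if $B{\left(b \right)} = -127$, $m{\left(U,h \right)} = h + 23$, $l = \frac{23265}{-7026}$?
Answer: $- \frac{354371}{2342} \approx -151.31$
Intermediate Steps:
$l = - \frac{7755}{2342}$ ($l = 23265 \left(- \frac{1}{7026}\right) = - \frac{7755}{2342} \approx -3.3113$)
$O = \frac{31}{3}$ ($O = - \frac{\left(5 - -24\right) - 60}{3} = - \frac{\left(5 + 24\right) - 60}{3} = - \frac{29 - 60}{3} = \left(- \frac{1}{3}\right) \left(-31\right) = \frac{31}{3} \approx 10.333$)
$m{\left(U,h \right)} = 23 + h$
$\left(l + B{\left(23 \right)}\right) + m{\left(O,-44 \right)} = \left(- \frac{7755}{2342} - 127\right) + \left(23 - 44\right) = - \frac{305189}{2342} - 21 = - \frac{354371}{2342}$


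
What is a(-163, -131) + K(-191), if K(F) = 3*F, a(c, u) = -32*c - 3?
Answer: 4640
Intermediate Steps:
a(c, u) = -3 - 32*c
a(-163, -131) + K(-191) = (-3 - 32*(-163)) + 3*(-191) = (-3 + 5216) - 573 = 5213 - 573 = 4640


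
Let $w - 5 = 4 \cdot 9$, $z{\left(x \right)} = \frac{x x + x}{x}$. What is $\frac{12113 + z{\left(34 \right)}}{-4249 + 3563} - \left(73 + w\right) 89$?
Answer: $- \frac{3486152}{343} \approx -10164.0$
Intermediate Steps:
$z{\left(x \right)} = \frac{x + x^{2}}{x}$ ($z{\left(x \right)} = \frac{x^{2} + x}{x} = \frac{x + x^{2}}{x}$)
$w = 41$ ($w = 5 + 4 \cdot 9 = 5 + 36 = 41$)
$\frac{12113 + z{\left(34 \right)}}{-4249 + 3563} - \left(73 + w\right) 89 = \frac{12113 + \left(1 + 34\right)}{-4249 + 3563} - \left(73 + 41\right) 89 = \frac{12113 + 35}{-686} - 114 \cdot 89 = 12148 \left(- \frac{1}{686}\right) - 10146 = - \frac{6074}{343} - 10146 = - \frac{3486152}{343}$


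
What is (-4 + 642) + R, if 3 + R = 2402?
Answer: 3037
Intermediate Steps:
R = 2399 (R = -3 + 2402 = 2399)
(-4 + 642) + R = (-4 + 642) + 2399 = 638 + 2399 = 3037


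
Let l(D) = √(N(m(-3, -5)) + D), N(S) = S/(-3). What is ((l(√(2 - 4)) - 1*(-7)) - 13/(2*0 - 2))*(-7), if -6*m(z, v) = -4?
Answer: -189/2 - 7*√(-2 + 9*I*√2)/3 ≈ -99.943 - 6.3654*I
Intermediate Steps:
m(z, v) = ⅔ (m(z, v) = -⅙*(-4) = ⅔)
N(S) = -S/3 (N(S) = S*(-⅓) = -S/3)
l(D) = √(-2/9 + D) (l(D) = √(-⅓*⅔ + D) = √(-2/9 + D))
((l(√(2 - 4)) - 1*(-7)) - 13/(2*0 - 2))*(-7) = ((√(-2 + 9*√(2 - 4))/3 - 1*(-7)) - 13/(2*0 - 2))*(-7) = ((√(-2 + 9*√(-2))/3 + 7) - 13/(0 - 2))*(-7) = ((√(-2 + 9*(I*√2))/3 + 7) - 13/(-2))*(-7) = ((√(-2 + 9*I*√2)/3 + 7) - 13*(-½))*(-7) = ((7 + √(-2 + 9*I*√2)/3) + 13/2)*(-7) = (27/2 + √(-2 + 9*I*√2)/3)*(-7) = -189/2 - 7*√(-2 + 9*I*√2)/3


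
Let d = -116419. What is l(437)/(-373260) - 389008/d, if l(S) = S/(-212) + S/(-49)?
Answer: 502787525373641/150468642368240 ≈ 3.3415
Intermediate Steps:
l(S) = -261*S/10388 (l(S) = S*(-1/212) + S*(-1/49) = -S/212 - S/49 = -261*S/10388)
l(437)/(-373260) - 389008/d = -261/10388*437/(-373260) - 389008/(-116419) = -114057/10388*(-1/373260) - 389008*(-1/116419) = 38019/1292474960 + 389008/116419 = 502787525373641/150468642368240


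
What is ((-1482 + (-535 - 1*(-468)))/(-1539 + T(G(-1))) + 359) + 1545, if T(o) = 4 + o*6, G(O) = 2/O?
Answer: 2947037/1547 ≈ 1905.0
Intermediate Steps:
T(o) = 4 + 6*o
((-1482 + (-535 - 1*(-468)))/(-1539 + T(G(-1))) + 359) + 1545 = ((-1482 + (-535 - 1*(-468)))/(-1539 + (4 + 6*(2/(-1)))) + 359) + 1545 = ((-1482 + (-535 + 468))/(-1539 + (4 + 6*(2*(-1)))) + 359) + 1545 = ((-1482 - 67)/(-1539 + (4 + 6*(-2))) + 359) + 1545 = (-1549/(-1539 + (4 - 12)) + 359) + 1545 = (-1549/(-1539 - 8) + 359) + 1545 = (-1549/(-1547) + 359) + 1545 = (-1549*(-1/1547) + 359) + 1545 = (1549/1547 + 359) + 1545 = 556922/1547 + 1545 = 2947037/1547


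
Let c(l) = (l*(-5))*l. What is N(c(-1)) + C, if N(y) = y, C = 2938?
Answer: 2933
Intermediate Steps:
c(l) = -5*l**2 (c(l) = (-5*l)*l = -5*l**2)
N(c(-1)) + C = -5*(-1)**2 + 2938 = -5*1 + 2938 = -5 + 2938 = 2933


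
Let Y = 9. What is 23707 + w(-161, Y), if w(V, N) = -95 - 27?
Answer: 23585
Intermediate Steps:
w(V, N) = -122
23707 + w(-161, Y) = 23707 - 122 = 23585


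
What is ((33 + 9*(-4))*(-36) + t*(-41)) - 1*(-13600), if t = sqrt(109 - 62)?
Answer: 13708 - 41*sqrt(47) ≈ 13427.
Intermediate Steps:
t = sqrt(47) ≈ 6.8557
((33 + 9*(-4))*(-36) + t*(-41)) - 1*(-13600) = ((33 + 9*(-4))*(-36) + sqrt(47)*(-41)) - 1*(-13600) = ((33 - 36)*(-36) - 41*sqrt(47)) + 13600 = (-3*(-36) - 41*sqrt(47)) + 13600 = (108 - 41*sqrt(47)) + 13600 = 13708 - 41*sqrt(47)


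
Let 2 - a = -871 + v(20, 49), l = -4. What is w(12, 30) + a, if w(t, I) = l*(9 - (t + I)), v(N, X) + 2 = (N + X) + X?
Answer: 889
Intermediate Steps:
v(N, X) = -2 + N + 2*X (v(N, X) = -2 + ((N + X) + X) = -2 + (N + 2*X) = -2 + N + 2*X)
w(t, I) = -36 + 4*I + 4*t (w(t, I) = -4*(9 - (t + I)) = -4*(9 - (I + t)) = -4*(9 + (-I - t)) = -4*(9 - I - t) = -36 + 4*I + 4*t)
a = 757 (a = 2 - (-871 + (-2 + 20 + 2*49)) = 2 - (-871 + (-2 + 20 + 98)) = 2 - (-871 + 116) = 2 - 1*(-755) = 2 + 755 = 757)
w(12, 30) + a = (-36 + 4*30 + 4*12) + 757 = (-36 + 120 + 48) + 757 = 132 + 757 = 889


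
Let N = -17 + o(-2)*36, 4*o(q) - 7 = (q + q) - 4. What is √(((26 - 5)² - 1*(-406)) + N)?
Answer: √821 ≈ 28.653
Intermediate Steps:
o(q) = ¾ + q/2 (o(q) = 7/4 + ((q + q) - 4)/4 = 7/4 + (2*q - 4)/4 = 7/4 + (-4 + 2*q)/4 = 7/4 + (-1 + q/2) = ¾ + q/2)
N = -26 (N = -17 + (¾ + (½)*(-2))*36 = -17 + (¾ - 1)*36 = -17 - ¼*36 = -17 - 9 = -26)
√(((26 - 5)² - 1*(-406)) + N) = √(((26 - 5)² - 1*(-406)) - 26) = √((21² + 406) - 26) = √((441 + 406) - 26) = √(847 - 26) = √821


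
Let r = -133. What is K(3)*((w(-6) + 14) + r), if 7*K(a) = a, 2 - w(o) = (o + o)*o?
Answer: -81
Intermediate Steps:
w(o) = 2 - 2*o² (w(o) = 2 - (o + o)*o = 2 - 2*o*o = 2 - 2*o²)
K(a) = a/7
K(3)*((w(-6) + 14) + r) = ((⅐)*3)*(((2 - 2*(-6)²) + 14) - 133) = 3*(((2 - 2*36) + 14) - 133)/7 = 3*(((2 - 72) + 14) - 133)/7 = 3*((-70 + 14) - 133)/7 = 3*(-56 - 133)/7 = (3/7)*(-189) = -81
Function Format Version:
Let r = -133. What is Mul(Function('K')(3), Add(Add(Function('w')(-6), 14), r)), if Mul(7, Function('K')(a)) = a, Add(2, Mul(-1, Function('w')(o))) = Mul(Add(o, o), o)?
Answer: -81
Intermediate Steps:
Function('w')(o) = Add(2, Mul(-2, Pow(o, 2))) (Function('w')(o) = Add(2, Mul(-1, Mul(Add(o, o), o))) = Add(2, Mul(-1, Mul(Mul(2, o), o))) = Add(2, Mul(-1, Mul(2, Pow(o, 2)))) = Add(2, Mul(-2, Pow(o, 2))))
Function('K')(a) = Mul(Rational(1, 7), a)
Mul(Function('K')(3), Add(Add(Function('w')(-6), 14), r)) = Mul(Mul(Rational(1, 7), 3), Add(Add(Add(2, Mul(-2, Pow(-6, 2))), 14), -133)) = Mul(Rational(3, 7), Add(Add(Add(2, Mul(-2, 36)), 14), -133)) = Mul(Rational(3, 7), Add(Add(Add(2, -72), 14), -133)) = Mul(Rational(3, 7), Add(Add(-70, 14), -133)) = Mul(Rational(3, 7), Add(-56, -133)) = Mul(Rational(3, 7), -189) = -81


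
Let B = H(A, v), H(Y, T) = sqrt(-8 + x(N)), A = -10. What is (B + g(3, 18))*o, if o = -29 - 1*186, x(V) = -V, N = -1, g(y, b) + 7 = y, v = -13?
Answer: 860 - 215*I*sqrt(7) ≈ 860.0 - 568.84*I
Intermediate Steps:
g(y, b) = -7 + y
o = -215 (o = -29 - 186 = -215)
H(Y, T) = I*sqrt(7) (H(Y, T) = sqrt(-8 - 1*(-1)) = sqrt(-8 + 1) = sqrt(-7) = I*sqrt(7))
B = I*sqrt(7) ≈ 2.6458*I
(B + g(3, 18))*o = (I*sqrt(7) + (-7 + 3))*(-215) = (I*sqrt(7) - 4)*(-215) = (-4 + I*sqrt(7))*(-215) = 860 - 215*I*sqrt(7)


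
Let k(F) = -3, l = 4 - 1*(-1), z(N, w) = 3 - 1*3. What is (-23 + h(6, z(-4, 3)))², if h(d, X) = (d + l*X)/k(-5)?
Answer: 625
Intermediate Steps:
z(N, w) = 0 (z(N, w) = 3 - 3 = 0)
l = 5 (l = 4 + 1 = 5)
h(d, X) = -5*X/3 - d/3 (h(d, X) = (d + 5*X)/(-3) = (d + 5*X)*(-⅓) = -5*X/3 - d/3)
(-23 + h(6, z(-4, 3)))² = (-23 + (-5/3*0 - ⅓*6))² = (-23 + (0 - 2))² = (-23 - 2)² = (-25)² = 625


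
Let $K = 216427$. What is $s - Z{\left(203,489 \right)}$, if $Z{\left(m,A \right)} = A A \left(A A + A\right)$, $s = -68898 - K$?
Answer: $-57296068135$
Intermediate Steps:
$s = -285325$ ($s = -68898 - 216427 = -285325$)
$Z{\left(m,A \right)} = A^{2} \left(A + A^{2}\right)$ ($Z{\left(m,A \right)} = A^{2} \left(A^{2} + A\right) = A^{2} \left(A + A^{2}\right)$)
$s - Z{\left(203,489 \right)} = -285325 - 489^{3} \left(1 + 489\right) = -285325 - 116930169 \cdot 490 = -285325 - 57295782810 = -57296068135$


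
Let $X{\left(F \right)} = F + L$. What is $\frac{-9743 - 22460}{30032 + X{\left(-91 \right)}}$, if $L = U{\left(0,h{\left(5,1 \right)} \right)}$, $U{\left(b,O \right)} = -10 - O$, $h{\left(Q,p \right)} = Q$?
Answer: $- \frac{32203}{29926} \approx -1.0761$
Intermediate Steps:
$L = -15$ ($L = -10 - 5 = -15$)
$X{\left(F \right)} = -15 + F$ ($X{\left(F \right)} = F - 15 = -15 + F$)
$\frac{-9743 - 22460}{30032 + X{\left(-91 \right)}} = \frac{-9743 - 22460}{30032 - 106} = - \frac{32203}{30032 - 106} = - \frac{32203}{29926}$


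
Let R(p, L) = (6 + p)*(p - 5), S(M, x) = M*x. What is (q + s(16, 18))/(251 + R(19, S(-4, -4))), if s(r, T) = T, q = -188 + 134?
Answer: -36/601 ≈ -0.059900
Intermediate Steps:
q = -54
R(p, L) = (-5 + p)*(6 + p) (R(p, L) = (6 + p)*(-5 + p) = (-5 + p)*(6 + p))
(q + s(16, 18))/(251 + R(19, S(-4, -4))) = (-54 + 18)/(251 + (-30 + 19 + 19²)) = -36/(251 + (-30 + 19 + 361)) = -36/(251 + 350) = -36/601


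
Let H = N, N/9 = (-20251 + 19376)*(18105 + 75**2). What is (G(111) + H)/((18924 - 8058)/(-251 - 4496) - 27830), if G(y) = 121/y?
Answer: 98466955154363/14665306236 ≈ 6714.3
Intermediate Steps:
N = -186873750 (N = 9*((-20251 + 19376)*(18105 + 75**2)) = 9*(-875*(18105 + 5625)) = 9*(-875*23730) = 9*(-20763750) = -186873750)
H = -186873750
(G(111) + H)/((18924 - 8058)/(-251 - 4496) - 27830) = (121/111 - 186873750)/((18924 - 8058)/(-251 - 4496) - 27830) = (121*(1/111) - 186873750)/(10866/(-4747) - 27830) = (121/111 - 186873750)/(10866*(-1/4747) - 27830) = -20742986129/(111*(-10866/4747 - 27830)) = -20742986129/(111*(-132119876/4747)) = -20742986129/111*(-4747/132119876) = 98466955154363/14665306236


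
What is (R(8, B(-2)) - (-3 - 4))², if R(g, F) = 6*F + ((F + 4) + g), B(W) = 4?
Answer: 2209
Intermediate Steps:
R(g, F) = 4 + g + 7*F (R(g, F) = 6*F + ((4 + F) + g) = 6*F + (4 + F + g) = 4 + g + 7*F)
(R(8, B(-2)) - (-3 - 4))² = ((4 + 8 + 7*4) - (-3 - 4))² = ((4 + 8 + 28) - 1*(-7))² = (40 + 7)² = 47² = 2209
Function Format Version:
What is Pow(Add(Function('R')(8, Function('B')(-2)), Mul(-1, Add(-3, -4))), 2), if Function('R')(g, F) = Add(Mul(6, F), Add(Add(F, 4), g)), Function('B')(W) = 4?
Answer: 2209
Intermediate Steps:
Function('R')(g, F) = Add(4, g, Mul(7, F)) (Function('R')(g, F) = Add(Mul(6, F), Add(Add(4, F), g)) = Add(Mul(6, F), Add(4, F, g)) = Add(4, g, Mul(7, F)))
Pow(Add(Function('R')(8, Function('B')(-2)), Mul(-1, Add(-3, -4))), 2) = Pow(Add(Add(4, 8, Mul(7, 4)), Mul(-1, Add(-3, -4))), 2) = Pow(Add(Add(4, 8, 28), Mul(-1, -7)), 2) = Pow(Add(40, 7), 2) = Pow(47, 2) = 2209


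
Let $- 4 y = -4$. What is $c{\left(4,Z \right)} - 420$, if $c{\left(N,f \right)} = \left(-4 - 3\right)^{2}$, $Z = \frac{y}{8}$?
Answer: $-371$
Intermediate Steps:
$y = 1$ ($y = \left(- \frac{1}{4}\right) \left(-4\right) = 1$)
$Z = \frac{1}{8}$ ($Z = 1 \cdot \frac{1}{8} = \frac{1}{8} \approx 0.125$)
$c{\left(N,f \right)} = 49$ ($c{\left(N,f \right)} = \left(-7\right)^{2} = 49$)
$c{\left(4,Z \right)} - 420 = 49 - 420 = -371$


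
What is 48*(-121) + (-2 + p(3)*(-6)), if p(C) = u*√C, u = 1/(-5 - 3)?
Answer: -5810 + 3*√3/4 ≈ -5808.7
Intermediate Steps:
u = -⅛ (u = 1/(-8) = -⅛ ≈ -0.12500)
p(C) = -√C/8
48*(-121) + (-2 + p(3)*(-6)) = 48*(-121) + (-2 - √3/8*(-6)) = -5808 + (-2 + 3*√3/4) = -5810 + 3*√3/4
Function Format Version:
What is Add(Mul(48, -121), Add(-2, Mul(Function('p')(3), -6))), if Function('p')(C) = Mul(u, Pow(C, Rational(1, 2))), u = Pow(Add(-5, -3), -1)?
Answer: Add(-5810, Mul(Rational(3, 4), Pow(3, Rational(1, 2)))) ≈ -5808.7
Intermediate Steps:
u = Rational(-1, 8) (u = Pow(-8, -1) = Rational(-1, 8) ≈ -0.12500)
Function('p')(C) = Mul(Rational(-1, 8), Pow(C, Rational(1, 2)))
Add(Mul(48, -121), Add(-2, Mul(Function('p')(3), -6))) = Add(Mul(48, -121), Add(-2, Mul(Mul(Rational(-1, 8), Pow(3, Rational(1, 2))), -6))) = Add(-5808, Add(-2, Mul(Rational(3, 4), Pow(3, Rational(1, 2))))) = Add(-5810, Mul(Rational(3, 4), Pow(3, Rational(1, 2))))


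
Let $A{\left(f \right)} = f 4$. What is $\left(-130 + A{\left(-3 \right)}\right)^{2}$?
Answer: $20164$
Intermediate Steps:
$A{\left(f \right)} = 4 f$
$\left(-130 + A{\left(-3 \right)}\right)^{2} = \left(-130 + 4 \left(-3\right)\right)^{2} = \left(-130 - 12\right)^{2} = \left(-142\right)^{2} = 20164$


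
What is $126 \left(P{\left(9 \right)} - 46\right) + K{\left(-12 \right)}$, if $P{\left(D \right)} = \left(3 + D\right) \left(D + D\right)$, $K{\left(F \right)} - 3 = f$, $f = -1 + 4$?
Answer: $21426$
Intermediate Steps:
$f = 3$
$K{\left(F \right)} = 6$ ($K{\left(F \right)} = 3 + 3 = 6$)
$P{\left(D \right)} = 2 D \left(3 + D\right)$ ($P{\left(D \right)} = \left(3 + D\right) 2 D = 2 D \left(3 + D\right)$)
$126 \left(P{\left(9 \right)} - 46\right) + K{\left(-12 \right)} = 126 \left(2 \cdot 9 \left(3 + 9\right) - 46\right) + 6 = 126 \left(2 \cdot 9 \cdot 12 - 46\right) + 6 = 126 \left(216 - 46\right) + 6 = 126 \cdot 170 + 6 = 21420 + 6 = 21426$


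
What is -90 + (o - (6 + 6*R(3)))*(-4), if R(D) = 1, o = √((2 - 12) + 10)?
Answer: -42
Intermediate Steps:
o = 0 (o = √(-10 + 10) = √0 = 0)
-90 + (o - (6 + 6*R(3)))*(-4) = -90 + (0 - (6 + 6*1))*(-4) = -90 + (0 - (6 + 6))*(-4) = -90 + (0 - 1*12)*(-4) = -90 + (0 - 12)*(-4) = -90 - 12*(-4) = -90 + 48 = -42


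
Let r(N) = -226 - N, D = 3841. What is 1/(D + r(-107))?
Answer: 1/3722 ≈ 0.00026867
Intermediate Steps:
1/(D + r(-107)) = 1/(3841 + (-226 - 1*(-107))) = 1/(3841 + (-226 + 107)) = 1/(3841 - 119) = 1/3722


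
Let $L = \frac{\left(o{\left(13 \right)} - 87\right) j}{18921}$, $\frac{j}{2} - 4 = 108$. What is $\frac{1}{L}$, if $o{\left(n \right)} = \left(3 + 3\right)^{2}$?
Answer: $- \frac{53}{32} \approx -1.6563$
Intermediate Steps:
$j = 224$ ($j = 8 + 2 \cdot 108 = 8 + 216 = 224$)
$o{\left(n \right)} = 36$ ($o{\left(n \right)} = 6^{2} = 36$)
$L = - \frac{32}{53}$ ($L = \frac{\left(36 - 87\right) 224}{18921} = \left(-51\right) 224 \cdot \frac{1}{18921} = \left(-11424\right) \frac{1}{18921} = - \frac{32}{53} \approx -0.60377$)
$\frac{1}{L} = \frac{1}{- \frac{32}{53}} = - \frac{53}{32}$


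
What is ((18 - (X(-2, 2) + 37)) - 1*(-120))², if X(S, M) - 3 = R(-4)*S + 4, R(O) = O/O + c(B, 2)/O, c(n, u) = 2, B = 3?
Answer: 9025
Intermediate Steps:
R(O) = 1 + 2/O (R(O) = O/O + 2/O = 1 + 2/O)
X(S, M) = 7 + S/2 (X(S, M) = 3 + (((2 - 4)/(-4))*S + 4) = 3 + ((-¼*(-2))*S + 4) = 3 + (S/2 + 4) = 3 + (4 + S/2) = 7 + S/2)
((18 - (X(-2, 2) + 37)) - 1*(-120))² = ((18 - ((7 + (½)*(-2)) + 37)) - 1*(-120))² = ((18 - ((7 - 1) + 37)) + 120)² = ((18 - (6 + 37)) + 120)² = ((18 - 1*43) + 120)² = ((18 - 43) + 120)² = (-25 + 120)² = 95² = 9025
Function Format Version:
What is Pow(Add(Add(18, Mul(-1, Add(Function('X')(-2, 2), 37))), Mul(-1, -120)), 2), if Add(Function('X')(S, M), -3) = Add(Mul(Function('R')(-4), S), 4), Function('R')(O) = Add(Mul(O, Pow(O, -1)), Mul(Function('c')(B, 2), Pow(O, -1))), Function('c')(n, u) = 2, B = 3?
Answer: 9025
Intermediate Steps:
Function('R')(O) = Add(1, Mul(2, Pow(O, -1))) (Function('R')(O) = Add(Mul(O, Pow(O, -1)), Mul(2, Pow(O, -1))) = Add(1, Mul(2, Pow(O, -1))))
Function('X')(S, M) = Add(7, Mul(Rational(1, 2), S)) (Function('X')(S, M) = Add(3, Add(Mul(Mul(Pow(-4, -1), Add(2, -4)), S), 4)) = Add(3, Add(Mul(Mul(Rational(-1, 4), -2), S), 4)) = Add(3, Add(Mul(Rational(1, 2), S), 4)) = Add(3, Add(4, Mul(Rational(1, 2), S))) = Add(7, Mul(Rational(1, 2), S)))
Pow(Add(Add(18, Mul(-1, Add(Function('X')(-2, 2), 37))), Mul(-1, -120)), 2) = Pow(Add(Add(18, Mul(-1, Add(Add(7, Mul(Rational(1, 2), -2)), 37))), Mul(-1, -120)), 2) = Pow(Add(Add(18, Mul(-1, Add(Add(7, -1), 37))), 120), 2) = Pow(Add(Add(18, Mul(-1, Add(6, 37))), 120), 2) = Pow(Add(Add(18, Mul(-1, 43)), 120), 2) = Pow(Add(Add(18, -43), 120), 2) = Pow(Add(-25, 120), 2) = Pow(95, 2) = 9025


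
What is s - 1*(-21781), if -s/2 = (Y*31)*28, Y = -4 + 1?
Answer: 26989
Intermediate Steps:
Y = -3
s = 5208 (s = -2*(-3*31)*28 = -(-186)*28 = -2*(-2604) = 5208)
s - 1*(-21781) = 5208 - 1*(-21781) = 5208 + 21781 = 26989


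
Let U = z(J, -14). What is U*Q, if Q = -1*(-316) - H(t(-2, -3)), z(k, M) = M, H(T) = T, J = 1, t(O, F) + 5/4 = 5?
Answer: -8743/2 ≈ -4371.5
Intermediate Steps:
t(O, F) = 15/4 (t(O, F) = -5/4 + 5 = 15/4)
U = -14
Q = 1249/4 (Q = -1*(-316) - 1*15/4 = 316 - 15/4 = 1249/4 ≈ 312.25)
U*Q = -14*1249/4 = -8743/2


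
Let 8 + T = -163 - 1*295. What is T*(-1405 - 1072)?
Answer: 1154282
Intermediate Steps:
T = -466 (T = -8 + (-163 - 1*295) = -8 + (-163 - 295) = -8 - 458 = -466)
T*(-1405 - 1072) = -466*(-1405 - 1072) = -466*(-2477) = 1154282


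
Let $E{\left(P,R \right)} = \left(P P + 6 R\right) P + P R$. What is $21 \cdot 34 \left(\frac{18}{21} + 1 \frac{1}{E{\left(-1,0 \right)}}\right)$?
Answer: $-102$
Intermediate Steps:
$E{\left(P,R \right)} = P R + P \left(P^{2} + 6 R\right)$ ($E{\left(P,R \right)} = \left(P^{2} + 6 R\right) P + P R = P \left(P^{2} + 6 R\right) + P R = P R + P \left(P^{2} + 6 R\right)$)
$21 \cdot 34 \left(\frac{18}{21} + 1 \frac{1}{E{\left(-1,0 \right)}}\right) = 21 \cdot 34 \left(\frac{18}{21} + 1 \frac{1}{\left(-1\right) \left(\left(-1\right)^{2} + 7 \cdot 0\right)}\right) = 714 \left(18 \cdot \frac{1}{21} + 1 \frac{1}{\left(-1\right) \left(1 + 0\right)}\right) = 714 \left(\frac{6}{7} + 1 \frac{1}{\left(-1\right) 1}\right) = 714 \left(\frac{6}{7} + 1 \frac{1}{-1}\right) = 714 \left(\frac{6}{7} + 1 \left(-1\right)\right) = 714 \left(\frac{6}{7} - 1\right) = 714 \left(- \frac{1}{7}\right) = -102$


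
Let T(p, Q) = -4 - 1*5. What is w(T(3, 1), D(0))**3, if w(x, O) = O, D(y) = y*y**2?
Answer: 0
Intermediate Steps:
T(p, Q) = -9 (T(p, Q) = -4 - 5 = -9)
D(y) = y**3
w(T(3, 1), D(0))**3 = (0**3)**3 = 0**3 = 0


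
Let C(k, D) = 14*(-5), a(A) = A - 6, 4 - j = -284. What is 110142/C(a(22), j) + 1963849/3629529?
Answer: -199813056844/127033515 ≈ -1572.9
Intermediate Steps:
j = 288 (j = 4 - 1*(-284) = 4 + 284 = 288)
a(A) = -6 + A
C(k, D) = -70
110142/C(a(22), j) + 1963849/3629529 = 110142/(-70) + 1963849/3629529 = 110142*(-1/70) + 1963849*(1/3629529) = -55071/35 + 1963849/3629529 = -199813056844/127033515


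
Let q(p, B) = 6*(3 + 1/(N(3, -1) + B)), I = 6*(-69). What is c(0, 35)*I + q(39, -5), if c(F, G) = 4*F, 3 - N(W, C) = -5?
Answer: 20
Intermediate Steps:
N(W, C) = 8 (N(W, C) = 3 - 1*(-5) = 3 + 5 = 8)
I = -414
q(p, B) = 18 + 6/(8 + B) (q(p, B) = 6*(3 + 1/(8 + B)) = 18 + 6/(8 + B))
c(0, 35)*I + q(39, -5) = (4*0)*(-414) + 6*(25 + 3*(-5))/(8 - 5) = 0*(-414) + 6*(25 - 15)/3 = 0 + 6*(1/3)*10 = 0 + 20 = 20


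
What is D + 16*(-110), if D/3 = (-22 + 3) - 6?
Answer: -1835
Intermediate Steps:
D = -75 (D = 3*((-22 + 3) - 6) = 3*(-19 - 6) = 3*(-25) = -75)
D + 16*(-110) = -75 + 16*(-110) = -75 - 1760 = -1835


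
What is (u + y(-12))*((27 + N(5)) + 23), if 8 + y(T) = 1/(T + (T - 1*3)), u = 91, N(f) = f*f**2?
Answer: 392000/27 ≈ 14519.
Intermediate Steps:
N(f) = f**3
y(T) = -8 + 1/(-3 + 2*T) (y(T) = -8 + 1/(T + (T - 1*3)) = -8 + 1/(T + (T - 3)) = -8 + 1/(T + (-3 + T)) = -8 + 1/(-3 + 2*T))
(u + y(-12))*((27 + N(5)) + 23) = (91 + (25 - 16*(-12))/(-3 + 2*(-12)))*((27 + 5**3) + 23) = (91 + (25 + 192)/(-3 - 24))*((27 + 125) + 23) = (91 + 217/(-27))*(152 + 23) = (91 - 1/27*217)*175 = (91 - 217/27)*175 = (2240/27)*175 = 392000/27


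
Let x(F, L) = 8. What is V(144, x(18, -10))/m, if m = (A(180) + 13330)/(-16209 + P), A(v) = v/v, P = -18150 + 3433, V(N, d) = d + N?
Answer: -4700752/13331 ≈ -352.62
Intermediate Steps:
V(N, d) = N + d
P = -14717
A(v) = 1
m = -13331/30926 (m = (1 + 13330)/(-16209 - 14717) = 13331/(-30926) = 13331*(-1/30926) = -13331/30926 ≈ -0.43106)
V(144, x(18, -10))/m = (144 + 8)/(-13331/30926) = 152*(-30926/13331) = -4700752/13331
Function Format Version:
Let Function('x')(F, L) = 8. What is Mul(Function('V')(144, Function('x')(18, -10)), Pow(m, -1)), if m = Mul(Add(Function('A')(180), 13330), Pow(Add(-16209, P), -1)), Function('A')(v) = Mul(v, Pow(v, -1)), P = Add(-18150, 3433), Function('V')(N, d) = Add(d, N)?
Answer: Rational(-4700752, 13331) ≈ -352.62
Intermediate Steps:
Function('V')(N, d) = Add(N, d)
P = -14717
Function('A')(v) = 1
m = Rational(-13331, 30926) (m = Mul(Add(1, 13330), Pow(Add(-16209, -14717), -1)) = Mul(13331, Pow(-30926, -1)) = Mul(13331, Rational(-1, 30926)) = Rational(-13331, 30926) ≈ -0.43106)
Mul(Function('V')(144, Function('x')(18, -10)), Pow(m, -1)) = Mul(Add(144, 8), Pow(Rational(-13331, 30926), -1)) = Mul(152, Rational(-30926, 13331)) = Rational(-4700752, 13331)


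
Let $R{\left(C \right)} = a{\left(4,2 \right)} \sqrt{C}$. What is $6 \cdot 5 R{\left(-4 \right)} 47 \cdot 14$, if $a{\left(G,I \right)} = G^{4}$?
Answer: $10106880 i \approx 1.0107 \cdot 10^{7} i$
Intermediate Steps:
$R{\left(C \right)} = 256 \sqrt{C}$ ($R{\left(C \right)} = 4^{4} \sqrt{C} = 256 \sqrt{C}$)
$6 \cdot 5 R{\left(-4 \right)} 47 \cdot 14 = 6 \cdot 5 \cdot 256 \sqrt{-4} \cdot 47 \cdot 14 = 30 \cdot 256 \cdot 2 i 47 \cdot 14 = 30 \cdot 512 i 47 \cdot 14 = 15360 i 47 \cdot 14 = 721920 i 14 = 10106880 i$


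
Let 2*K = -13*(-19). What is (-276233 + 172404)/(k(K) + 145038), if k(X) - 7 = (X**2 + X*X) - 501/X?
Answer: -51291526/86719449 ≈ -0.59146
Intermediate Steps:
K = 247/2 (K = (-13*(-19))/2 = (1/2)*247 = 247/2 ≈ 123.50)
k(X) = 7 - 501/X + 2*X**2 (k(X) = 7 + ((X**2 + X*X) - 501/X) = 7 + ((X**2 + X**2) - 501/X) = 7 + (2*X**2 - 501/X) = 7 + (-501/X + 2*X**2) = 7 - 501/X + 2*X**2)
(-276233 + 172404)/(k(K) + 145038) = (-276233 + 172404)/((7 - 501/247/2 + 2*(247/2)**2) + 145038) = -103829/((7 - 501*2/247 + 2*(61009/4)) + 145038) = -103829/((7 - 1002/247 + 61009/2) + 145038) = -103829/(15070677/494 + 145038) = -103829/86719449/494 = -103829*494/86719449 = -51291526/86719449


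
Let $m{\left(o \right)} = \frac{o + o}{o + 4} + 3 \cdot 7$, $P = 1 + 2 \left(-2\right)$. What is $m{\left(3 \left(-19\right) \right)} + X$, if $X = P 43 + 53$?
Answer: $- \frac{2801}{53} \approx -52.849$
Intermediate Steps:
$P = -3$ ($P = 1 - 4 = -3$)
$m{\left(o \right)} = 21 + \frac{2 o}{4 + o}$ ($m{\left(o \right)} = \frac{2 o}{4 + o} + 21 = 21 + \frac{2 o}{4 + o}$)
$X = -76$ ($X = \left(-3\right) 43 + 53 = -129 + 53 = -76$)
$m{\left(3 \left(-19\right) \right)} + X = \frac{84 + 23 \cdot 3 \left(-19\right)}{4 + 3 \left(-19\right)} - 76 = \frac{84 + 23 \left(-57\right)}{4 - 57} - 76 = \frac{84 - 1311}{-53} - 76 = \left(- \frac{1}{53}\right) \left(-1227\right) - 76 = \frac{1227}{53} - 76 = - \frac{2801}{53}$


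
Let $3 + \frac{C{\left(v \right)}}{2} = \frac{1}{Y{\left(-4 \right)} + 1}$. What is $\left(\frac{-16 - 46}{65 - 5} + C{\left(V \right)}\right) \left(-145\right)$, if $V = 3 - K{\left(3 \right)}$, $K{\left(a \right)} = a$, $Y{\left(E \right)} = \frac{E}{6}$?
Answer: $\frac{899}{6} \approx 149.83$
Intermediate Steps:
$Y{\left(E \right)} = \frac{E}{6}$ ($Y{\left(E \right)} = E \frac{1}{6} = \frac{E}{6}$)
$V = 0$ ($V = 3 - 3 = 0$)
$C{\left(v \right)} = 0$ ($C{\left(v \right)} = -6 + \frac{2}{\frac{1}{6} \left(-4\right) + 1} = -6 + \frac{2}{- \frac{2}{3} + 1} = -6 + 2 \frac{1}{\frac{1}{3}} = -6 + 2 \cdot 3 = -6 + 6 = 0$)
$\left(\frac{-16 - 46}{65 - 5} + C{\left(V \right)}\right) \left(-145\right) = \left(\frac{-16 - 46}{65 - 5} + 0\right) \left(-145\right) = \left(- \frac{62}{60} + 0\right) \left(-145\right) = \left(\left(-62\right) \frac{1}{60} + 0\right) \left(-145\right) = \left(- \frac{31}{30} + 0\right) \left(-145\right) = \left(- \frac{31}{30}\right) \left(-145\right) = \frac{899}{6}$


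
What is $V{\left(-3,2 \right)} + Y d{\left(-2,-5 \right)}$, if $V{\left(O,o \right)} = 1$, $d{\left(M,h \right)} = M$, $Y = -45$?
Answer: $91$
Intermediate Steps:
$V{\left(-3,2 \right)} + Y d{\left(-2,-5 \right)} = 1 - -90 = 1 + 90 = 91$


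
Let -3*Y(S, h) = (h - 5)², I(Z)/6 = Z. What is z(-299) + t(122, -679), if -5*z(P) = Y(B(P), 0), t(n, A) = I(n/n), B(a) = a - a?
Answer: 23/3 ≈ 7.6667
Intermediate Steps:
B(a) = 0
I(Z) = 6*Z
Y(S, h) = -(-5 + h)²/3 (Y(S, h) = -(h - 5)²/3 = -(-5 + h)²/3)
t(n, A) = 6 (t(n, A) = 6*(n/n) = 6*1 = 6)
z(P) = 5/3 (z(P) = -(-1)*(-5 + 0)²/15 = -(-1)*(-5)²/15 = -(-1)*25/15 = -⅕*(-25/3) = 5/3)
z(-299) + t(122, -679) = 5/3 + 6 = 23/3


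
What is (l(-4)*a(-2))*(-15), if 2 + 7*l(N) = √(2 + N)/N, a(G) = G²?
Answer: 120/7 + 15*I*√2/7 ≈ 17.143 + 3.0305*I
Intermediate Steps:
l(N) = -2/7 + √(2 + N)/(7*N) (l(N) = -2/7 + (√(2 + N)/N)/7 = -2/7 + √(2 + N)/(7*N))
(l(-4)*a(-2))*(-15) = (((⅐)*(√(2 - 4) - 2*(-4))/(-4))*(-2)²)*(-15) = (((⅐)*(-¼)*(√(-2) + 8))*4)*(-15) = (((⅐)*(-¼)*(I*√2 + 8))*4)*(-15) = (((⅐)*(-¼)*(8 + I*√2))*4)*(-15) = ((-2/7 - I*√2/28)*4)*(-15) = (-8/7 - I*√2/7)*(-15) = 120/7 + 15*I*√2/7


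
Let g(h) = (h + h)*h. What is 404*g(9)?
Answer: 65448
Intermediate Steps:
g(h) = 2*h**2 (g(h) = (2*h)*h = 2*h**2)
404*g(9) = 404*(2*9**2) = 404*(2*81) = 404*162 = 65448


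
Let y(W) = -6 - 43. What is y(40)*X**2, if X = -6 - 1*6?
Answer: -7056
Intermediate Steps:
X = -12 (X = -6 - 6 = -12)
y(W) = -49
y(40)*X**2 = -49*(-12)**2 = -49*144 = -7056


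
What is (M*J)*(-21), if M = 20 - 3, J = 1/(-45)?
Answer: 119/15 ≈ 7.9333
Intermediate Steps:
J = -1/45 ≈ -0.022222
M = 17
(M*J)*(-21) = (17*(-1/45))*(-21) = -17/45*(-21) = 119/15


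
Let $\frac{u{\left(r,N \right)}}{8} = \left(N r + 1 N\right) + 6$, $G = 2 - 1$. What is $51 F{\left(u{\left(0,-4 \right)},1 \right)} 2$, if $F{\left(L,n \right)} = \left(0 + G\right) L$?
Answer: $1632$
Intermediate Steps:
$G = 1$
$u{\left(r,N \right)} = 48 + 8 N + 8 N r$ ($u{\left(r,N \right)} = 8 \left(\left(N r + 1 N\right) + 6\right) = 8 \left(\left(N r + N\right) + 6\right) = 8 \left(\left(N + N r\right) + 6\right) = 8 \left(6 + N + N r\right) = 48 + 8 N + 8 N r$)
$F{\left(L,n \right)} = L$ ($F{\left(L,n \right)} = \left(0 + 1\right) L = 1 L = L$)
$51 F{\left(u{\left(0,-4 \right)},1 \right)} 2 = 51 \left(48 + 8 \left(-4\right) + 8 \left(-4\right) 0\right) 2 = 51 \left(48 - 32 + 0\right) 2 = 51 \cdot 16 \cdot 2 = 51 \cdot 32 = 1632$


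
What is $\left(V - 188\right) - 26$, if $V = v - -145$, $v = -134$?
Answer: $-203$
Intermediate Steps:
$V = 11$ ($V = -134 - -145 = -134 + 145 = 11$)
$\left(V - 188\right) - 26 = \left(11 - 188\right) - 26 = -177 - 26 = -203$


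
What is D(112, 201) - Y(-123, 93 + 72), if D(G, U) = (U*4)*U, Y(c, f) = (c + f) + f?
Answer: 161397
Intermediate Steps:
Y(c, f) = c + 2*f
D(G, U) = 4*U**2 (D(G, U) = (4*U)*U = 4*U**2)
D(112, 201) - Y(-123, 93 + 72) = 4*201**2 - (-123 + 2*(93 + 72)) = 4*40401 - (-123 + 2*165) = 161604 - (-123 + 330) = 161604 - 1*207 = 161604 - 207 = 161397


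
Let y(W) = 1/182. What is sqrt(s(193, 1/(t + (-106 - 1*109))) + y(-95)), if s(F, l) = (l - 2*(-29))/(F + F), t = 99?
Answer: 3*sqrt(71820200270)/2037308 ≈ 0.39463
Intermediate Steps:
y(W) = 1/182
s(F, l) = (58 + l)/(2*F) (s(F, l) = (l + 58)/((2*F)) = (58 + l)*(1/(2*F)) = (58 + l)/(2*F))
sqrt(s(193, 1/(t + (-106 - 1*109))) + y(-95)) = sqrt((1/2)*(58 + 1/(99 + (-106 - 1*109)))/193 + 1/182) = sqrt((1/2)*(1/193)*(58 + 1/(99 + (-106 - 109))) + 1/182) = sqrt((1/2)*(1/193)*(58 + 1/(99 - 215)) + 1/182) = sqrt((1/2)*(1/193)*(58 + 1/(-116)) + 1/182) = sqrt((1/2)*(1/193)*(58 - 1/116) + 1/182) = sqrt((1/2)*(1/193)*(6727/116) + 1/182) = sqrt(6727/44776 + 1/182) = sqrt(634545/4074616) = 3*sqrt(71820200270)/2037308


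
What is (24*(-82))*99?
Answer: -194832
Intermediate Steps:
(24*(-82))*99 = -1968*99 = -194832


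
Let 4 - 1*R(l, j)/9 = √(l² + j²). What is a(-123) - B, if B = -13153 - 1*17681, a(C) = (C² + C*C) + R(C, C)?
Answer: 61128 - 1107*√2 ≈ 59562.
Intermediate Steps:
R(l, j) = 36 - 9*√(j² + l²) (R(l, j) = 36 - 9*√(l² + j²) = 36 - 9*√(j² + l²))
a(C) = 36 + 2*C² - 9*√2*√(C²) (a(C) = (C² + C*C) + (36 - 9*√(C² + C²)) = (C² + C²) + (36 - 9*√2*√(C²)) = 2*C² + (36 - 9*√2*√(C²)) = 36 + 2*C² - 9*√2*√(C²))
B = -30834 (B = -13153 - 17681 = -30834)
a(-123) - B = (36 + 2*(-123)² - 9*√2*√((-123)²)) - 1*(-30834) = (36 + 2*15129 - 9*√2*√15129) + 30834 = (36 + 30258 - 9*√2*123) + 30834 = (36 + 30258 - 1107*√2) + 30834 = (30294 - 1107*√2) + 30834 = 61128 - 1107*√2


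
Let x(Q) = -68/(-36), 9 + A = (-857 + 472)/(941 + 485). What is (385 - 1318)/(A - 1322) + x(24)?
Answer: 14748923/5695173 ≈ 2.5897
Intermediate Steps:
A = -13219/1426 (A = -9 + (-857 + 472)/(941 + 485) = -9 - 385/1426 = -13219/1426 ≈ -9.2700)
x(Q) = 17/9 (x(Q) = -68*(-1/36) = 17/9)
(385 - 1318)/(A - 1322) + x(24) = (385 - 1318)/(-13219/1426 - 1322) + 17/9 = -933/(-1898391/1426) + 17/9 = -933*(-1426/1898391) + 17/9 = 443486/632797 + 17/9 = 14748923/5695173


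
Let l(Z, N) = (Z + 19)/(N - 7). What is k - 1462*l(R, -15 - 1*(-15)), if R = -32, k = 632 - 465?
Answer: -17837/7 ≈ -2548.1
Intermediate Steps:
k = 167
l(Z, N) = (19 + Z)/(-7 + N)
k - 1462*l(R, -15 - 1*(-15)) = 167 - 1462*(19 - 32)/(-7 + (-15 - 1*(-15))) = 167 - 1462*(-13)/(-7 + (-15 + 15)) = 167 - 1462*(-13)/(-7 + 0) = 167 - 1462*(-13)/(-7) = 167 - (-1462)*(-13)/7 = 167 - 1462*13/7 = 167 - 19006/7 = -17837/7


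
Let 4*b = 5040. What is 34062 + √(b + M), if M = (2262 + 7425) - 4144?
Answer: 34062 + √6803 ≈ 34145.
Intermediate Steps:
M = 5543 (M = 9687 - 4144 = 5543)
b = 1260 (b = (¼)*5040 = 1260)
34062 + √(b + M) = 34062 + √(1260 + 5543) = 34062 + √6803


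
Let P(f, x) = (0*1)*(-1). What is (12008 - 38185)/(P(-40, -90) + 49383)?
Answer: -26177/49383 ≈ -0.53008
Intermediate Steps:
P(f, x) = 0 (P(f, x) = 0*(-1) = 0)
(12008 - 38185)/(P(-40, -90) + 49383) = (12008 - 38185)/(0 + 49383) = -26177/49383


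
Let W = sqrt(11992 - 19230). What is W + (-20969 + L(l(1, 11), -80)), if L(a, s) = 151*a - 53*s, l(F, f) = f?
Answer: -15068 + I*sqrt(7238) ≈ -15068.0 + 85.076*I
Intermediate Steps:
W = I*sqrt(7238) (W = sqrt(-7238) = I*sqrt(7238) ≈ 85.076*I)
L(a, s) = -53*s + 151*a
W + (-20969 + L(l(1, 11), -80)) = I*sqrt(7238) + (-20969 + (-53*(-80) + 151*11)) = I*sqrt(7238) + (-20969 + (4240 + 1661)) = I*sqrt(7238) + (-20969 + 5901) = I*sqrt(7238) - 15068 = -15068 + I*sqrt(7238)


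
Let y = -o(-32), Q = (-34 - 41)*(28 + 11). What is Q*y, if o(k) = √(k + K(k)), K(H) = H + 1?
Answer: 8775*I*√7 ≈ 23216.0*I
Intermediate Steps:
K(H) = 1 + H
o(k) = √(1 + 2*k) (o(k) = √(k + (1 + k)) = √(1 + 2*k))
Q = -2925 (Q = -75*39 = -2925)
y = -3*I*√7 (y = -√(1 + 2*(-32)) = -√(1 - 64) = -√(-63) = -3*I*√7 ≈ -7.9373*I)
Q*y = -(-8775)*I*√7 = 8775*I*√7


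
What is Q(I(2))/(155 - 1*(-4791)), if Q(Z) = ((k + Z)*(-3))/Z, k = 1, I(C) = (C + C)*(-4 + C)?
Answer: -21/39568 ≈ -0.00053073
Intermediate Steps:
I(C) = 2*C*(-4 + C) (I(C) = (2*C)*(-4 + C) = 2*C*(-4 + C))
Q(Z) = (-3 - 3*Z)/Z (Q(Z) = ((1 + Z)*(-3))/Z = (-3 - 3*Z)/Z)
Q(I(2))/(155 - 1*(-4791)) = (-3 - 3*1/(4*(-4 + 2)))/(155 - 1*(-4791)) = (-3 - 3/(2*2*(-2)))/(155 + 4791) = (-3 - 3/(-8))/4946 = (-3 - 3*(-1/8))*(1/4946) = (-3 + 3/8)*(1/4946) = -21/8*1/4946 = -21/39568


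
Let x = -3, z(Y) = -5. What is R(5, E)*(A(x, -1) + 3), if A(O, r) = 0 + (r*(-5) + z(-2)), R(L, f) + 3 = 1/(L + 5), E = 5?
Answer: -87/10 ≈ -8.7000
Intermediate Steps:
R(L, f) = -3 + 1/(5 + L) (R(L, f) = -3 + 1/(L + 5) = -3 + 1/(5 + L))
A(O, r) = -5 - 5*r (A(O, r) = 0 + (r*(-5) - 5) = 0 + (-5*r - 5) = 0 + (-5 - 5*r) = -5 - 5*r)
R(5, E)*(A(x, -1) + 3) = ((-14 - 3*5)/(5 + 5))*((-5 - 5*(-1)) + 3) = ((-14 - 15)/10)*((-5 + 5) + 3) = ((⅒)*(-29))*(0 + 3) = -29/10*3 = -87/10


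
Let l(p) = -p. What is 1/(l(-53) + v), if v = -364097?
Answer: -1/364044 ≈ -2.7469e-6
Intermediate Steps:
1/(l(-53) + v) = 1/(-1*(-53) - 364097) = 1/(53 - 364097) = 1/(-364044) = -1/364044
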